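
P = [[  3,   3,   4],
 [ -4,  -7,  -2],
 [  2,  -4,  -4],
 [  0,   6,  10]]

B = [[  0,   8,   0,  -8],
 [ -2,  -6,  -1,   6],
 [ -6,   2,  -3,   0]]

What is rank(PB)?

First compute PB:
[[-30,  14, -15,  -6],
 [ 26,   6,  13, -10],
 [ 32,  32,  16, -40],
 [-72, -16, -36,  36]]
Now row reduce the product.
R2 ← R2 + (13/15)·R1: [0, 272/15, 0, -76/5]
R3 ← R3 + (16/15)·R1: [0, 704/15, 0, -232/5]
R4 ← R4 − (12/5)·R1: [0, -248/5, 0, 252/5]
R3 ← R3 − (44/17)·R2: [0, 0, 0, -120/17]
R4 ← R4 + (93/34)·R2: [0, 0, 0, 150/17]
R4 ← R4 + (5/4)·R3: [0, 0, 0, 0]
3 nonzero rows, so rank(PB) = 3.

3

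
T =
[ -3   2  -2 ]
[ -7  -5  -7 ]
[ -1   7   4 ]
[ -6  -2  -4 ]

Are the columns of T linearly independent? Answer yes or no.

yes

Row reduce T to echelon form.
R2 ← R2 − (7/3)·R1: [0, -29/3, -7/3]
R3 ← R3 − (1/3)·R1: [0, 19/3, 14/3]
R4 ← R4 − (2)·R1: [0, -6, 0]
R3 ← R3 + (19/29)·R2: [0, 0, 91/29]
R4 ← R4 − (18/29)·R2: [0, 0, 42/29]
R4 ← R4 − (6/13)·R3: [0, 0, 0]
3 pivots among 3 columns.
Every column is a pivot column, so the columns are linearly independent.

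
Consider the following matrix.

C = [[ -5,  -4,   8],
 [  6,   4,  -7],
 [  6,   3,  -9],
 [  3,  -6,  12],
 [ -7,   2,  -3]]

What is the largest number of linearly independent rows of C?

3

Row reduce to echelon form.
R2 ← R2 + (6/5)·R1: [0, -4/5, 13/5]
R3 ← R3 + (6/5)·R1: [0, -9/5, 3/5]
R4 ← R4 + (3/5)·R1: [0, -42/5, 84/5]
R5 ← R5 − (7/5)·R1: [0, 38/5, -71/5]
R3 ← R3 − (9/4)·R2: [0, 0, -21/4]
R4 ← R4 − (21/2)·R2: [0, 0, -21/2]
R5 ← R5 + (19/2)·R2: [0, 0, 21/2]
R4 ← R4 − (2)·R3: [0, 0, 0]
R5 ← R5 + (2)·R3: [0, 0, 0]
Echelon form has 3 nonzero rows, so rank(C) = 3.
The rank gives the maximum number of linearly independent rows: 3.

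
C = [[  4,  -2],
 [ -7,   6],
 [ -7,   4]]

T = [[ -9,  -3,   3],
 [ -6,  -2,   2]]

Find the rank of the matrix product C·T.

First compute CT:
[[-24,  -8,   8],
 [ 27,   9,  -9],
 [ 39,  13, -13]]
Now row reduce the product.
R2 ← R2 + (9/8)·R1: [0, 0, 0]
R3 ← R3 + (13/8)·R1: [0, 0, 0]
1 nonzero row, so rank(CT) = 1.

1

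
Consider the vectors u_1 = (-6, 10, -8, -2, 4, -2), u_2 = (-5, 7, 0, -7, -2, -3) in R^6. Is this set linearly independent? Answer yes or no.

Form the matrix with these vectors as rows and row reduce.
R2 ← R2 − (5/6)·R1: [0, -4/3, 20/3, -16/3, -16/3, -4/3]
2 nonzero rows, so the 2 vectors span a space of dimension 2.
Since 2 = 2, the vectors are linearly independent.

yes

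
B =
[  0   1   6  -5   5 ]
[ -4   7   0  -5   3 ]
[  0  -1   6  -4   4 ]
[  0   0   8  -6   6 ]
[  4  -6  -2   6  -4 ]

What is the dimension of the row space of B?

3

Row reduce to echelon form.
Swap R1 ↔ R2
R5 ← R5 + R1: [0, 1, -2, 1, -1]
R3 ← R3 + R2: [0, 0, 12, -9, 9]
R5 ← R5 − R2: [0, 0, -8, 6, -6]
R4 ← R4 − (2/3)·R3: [0, 0, 0, 0, 0]
R5 ← R5 + (2/3)·R3: [0, 0, 0, 0, 0]
Echelon form has 3 nonzero rows, so rank(B) = 3.
The row space has dimension equal to the rank: 3.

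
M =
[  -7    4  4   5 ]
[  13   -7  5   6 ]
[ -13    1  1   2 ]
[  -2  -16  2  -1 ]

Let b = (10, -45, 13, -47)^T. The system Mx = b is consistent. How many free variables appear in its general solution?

Row reduce the augmented matrix [M | b].
R2 ← R2 + (13/7)·R1: [0, 3/7, 87/7, 107/7, -185/7]
R3 ← R3 − (13/7)·R1: [0, -45/7, -45/7, -51/7, -39/7]
R4 ← R4 − (2/7)·R1: [0, -120/7, 6/7, -17/7, -349/7]
R3 ← R3 + (15)·R2: [0, 0, 180, 222, -402]
R4 ← R4 + (40)·R2: [0, 0, 498, 609, -1107]
R4 ← R4 − (83/30)·R3: [0, 0, 0, -26/5, 26/5]
The echelon form has 4 nonzero rows, and every pivot lies in the first 4 columns, so rank(M) = rank([M|b]) = 4.
The system is consistent.
Free variables = (unknowns) − (rank) = 4 − 4 = 0.

0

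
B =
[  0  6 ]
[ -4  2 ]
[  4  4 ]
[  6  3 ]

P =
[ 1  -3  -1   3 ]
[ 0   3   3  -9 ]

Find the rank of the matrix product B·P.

First compute BP:
[[  0,  18,  18, -54],
 [ -4,  18,  10, -30],
 [  4,   0,   8, -24],
 [  6,  -9,   3,  -9]]
Now row reduce the product.
Swap R1 ↔ R2
R3 ← R3 + R1: [0, 18, 18, -54]
R4 ← R4 + (3/2)·R1: [0, 18, 18, -54]
R3 ← R3 − R2: [0, 0, 0, 0]
R4 ← R4 − R2: [0, 0, 0, 0]
2 nonzero rows, so rank(BP) = 2.

2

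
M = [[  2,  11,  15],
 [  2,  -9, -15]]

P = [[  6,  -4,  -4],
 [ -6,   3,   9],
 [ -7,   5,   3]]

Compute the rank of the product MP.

2

First compute MP:
[[-159, 100, 136],
 [171, -110, -134]]
Now row reduce the product.
R2 ← R2 + (57/53)·R1: [0, -130/53, 650/53]
2 nonzero rows, so rank(MP) = 2.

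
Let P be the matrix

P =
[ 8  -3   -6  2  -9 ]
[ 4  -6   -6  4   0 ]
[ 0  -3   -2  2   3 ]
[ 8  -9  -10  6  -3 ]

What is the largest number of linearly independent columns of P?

2

Row reduce to echelon form.
R2 ← R2 − (1/2)·R1: [0, -9/2, -3, 3, 9/2]
R4 ← R4 − R1: [0, -6, -4, 4, 6]
R3 ← R3 − (2/3)·R2: [0, 0, 0, 0, 0]
R4 ← R4 − (4/3)·R2: [0, 0, 0, 0, 0]
Echelon form has 2 nonzero rows, so rank(P) = 2.
The rank gives the maximum number of linearly independent columns: 2.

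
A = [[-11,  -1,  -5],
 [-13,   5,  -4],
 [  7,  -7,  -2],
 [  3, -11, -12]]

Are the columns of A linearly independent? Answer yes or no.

Row reduce A to echelon form.
R2 ← R2 − (13/11)·R1: [0, 68/11, 21/11]
R3 ← R3 + (7/11)·R1: [0, -84/11, -57/11]
R4 ← R4 + (3/11)·R1: [0, -124/11, -147/11]
R3 ← R3 + (21/17)·R2: [0, 0, -48/17]
R4 ← R4 + (31/17)·R2: [0, 0, -168/17]
R4 ← R4 − (7/2)·R3: [0, 0, 0]
3 pivots among 3 columns.
Every column is a pivot column, so the columns are linearly independent.

yes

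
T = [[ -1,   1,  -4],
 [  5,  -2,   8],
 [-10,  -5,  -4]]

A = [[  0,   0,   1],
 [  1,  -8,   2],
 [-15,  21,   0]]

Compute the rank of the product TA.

3

First compute TA:
[[ 61, -92,   1],
 [-122, 184,   1],
 [ 55, -44, -20]]
Now row reduce the product.
R2 ← R2 + (2)·R1: [0, 0, 3]
R3 ← R3 − (55/61)·R1: [0, 2376/61, -1275/61]
Swap R2 ↔ R3
3 nonzero rows, so rank(TA) = 3.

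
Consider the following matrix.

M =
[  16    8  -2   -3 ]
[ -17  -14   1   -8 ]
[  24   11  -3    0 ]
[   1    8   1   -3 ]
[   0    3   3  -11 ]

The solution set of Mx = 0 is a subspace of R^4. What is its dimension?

Row reduce to echelon form.
R2 ← R2 + (17/16)·R1: [0, -11/2, -9/8, -179/16]
R3 ← R3 − (3/2)·R1: [0, -1, 0, 9/2]
R4 ← R4 − (1/16)·R1: [0, 15/2, 9/8, -45/16]
R3 ← R3 − (2/11)·R2: [0, 0, 9/44, 575/88]
R4 ← R4 + (15/11)·R2: [0, 0, -9/22, -795/44]
R5 ← R5 + (6/11)·R2: [0, 0, 105/44, -1505/88]
R4 ← R4 + (2)·R3: [0, 0, 0, -5]
R5 ← R5 − (35/3)·R3: [0, 0, 0, -280/3]
R5 ← R5 − (56/3)·R4: [0, 0, 0, 0]
4 nonzero rows, so rank(M) = 4.
M has 4 columns; by rank–nullity, nullity = 4 − 4 = 0.

0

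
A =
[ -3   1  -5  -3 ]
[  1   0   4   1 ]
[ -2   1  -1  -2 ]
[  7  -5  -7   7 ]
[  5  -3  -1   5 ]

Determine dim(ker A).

Row reduce to echelon form.
R2 ← R2 + (1/3)·R1: [0, 1/3, 7/3, 0]
R3 ← R3 − (2/3)·R1: [0, 1/3, 7/3, 0]
R4 ← R4 + (7/3)·R1: [0, -8/3, -56/3, 0]
R5 ← R5 + (5/3)·R1: [0, -4/3, -28/3, 0]
R3 ← R3 − R2: [0, 0, 0, 0]
R4 ← R4 + (8)·R2: [0, 0, 0, 0]
R5 ← R5 + (4)·R2: [0, 0, 0, 0]
2 nonzero rows, so rank(A) = 2.
A has 4 columns; by rank–nullity, nullity = 4 − 2 = 2.

2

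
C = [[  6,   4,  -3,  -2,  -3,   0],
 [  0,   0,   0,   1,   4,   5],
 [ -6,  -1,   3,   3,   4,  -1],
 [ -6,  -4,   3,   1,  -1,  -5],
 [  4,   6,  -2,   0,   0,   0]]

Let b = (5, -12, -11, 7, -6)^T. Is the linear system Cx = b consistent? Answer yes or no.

yes

Row reduce the augmented matrix [C | b].
R3 ← R3 + R1: [0, 3, 0, 1, 1, -1, -6]
R4 ← R4 + R1: [0, 0, 0, -1, -4, -5, 12]
R5 ← R5 − (2/3)·R1: [0, 10/3, 0, 4/3, 2, 0, -28/3]
Swap R2 ↔ R3
R5 ← R5 − (10/9)·R2: [0, 0, 0, 2/9, 8/9, 10/9, -8/3]
R4 ← R4 + R3: [0, 0, 0, 0, 0, 0, 0]
R5 ← R5 − (2/9)·R3: [0, 0, 0, 0, 0, 0, 0]
The echelon form has 3 nonzero rows, and every pivot lies in the first 6 columns, so rank(C) = rank([C|b]) = 3.
The system is consistent.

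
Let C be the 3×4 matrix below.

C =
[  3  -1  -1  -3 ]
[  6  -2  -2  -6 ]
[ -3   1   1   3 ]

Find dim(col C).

Row reduce to echelon form.
R2 ← R2 − (2)·R1: [0, 0, 0, 0]
R3 ← R3 + R1: [0, 0, 0, 0]
Echelon form has 1 nonzero row, so rank(C) = 1.
The column space has dimension equal to the rank: 1.

1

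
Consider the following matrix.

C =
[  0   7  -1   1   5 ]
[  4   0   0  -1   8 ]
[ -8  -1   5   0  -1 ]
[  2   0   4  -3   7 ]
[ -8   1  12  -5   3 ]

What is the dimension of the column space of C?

5

Row reduce to echelon form.
Swap R1 ↔ R2
R3 ← R3 + (2)·R1: [0, -1, 5, -2, 15]
R4 ← R4 − (1/2)·R1: [0, 0, 4, -5/2, 3]
R5 ← R5 + (2)·R1: [0, 1, 12, -7, 19]
R3 ← R3 + (1/7)·R2: [0, 0, 34/7, -13/7, 110/7]
R5 ← R5 − (1/7)·R2: [0, 0, 85/7, -50/7, 128/7]
R4 ← R4 − (14/17)·R3: [0, 0, 0, -33/34, -169/17]
R5 ← R5 − (5/2)·R3: [0, 0, 0, -5/2, -21]
R5 ← R5 − (85/33)·R4: [0, 0, 0, 0, 152/33]
Echelon form has 5 nonzero rows, so rank(C) = 5.
The column space has dimension equal to the rank: 5.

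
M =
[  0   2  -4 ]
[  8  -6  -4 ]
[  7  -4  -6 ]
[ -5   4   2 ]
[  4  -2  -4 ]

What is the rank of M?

Row reduce to echelon form.
Swap R1 ↔ R2
R3 ← R3 − (7/8)·R1: [0, 5/4, -5/2]
R4 ← R4 + (5/8)·R1: [0, 1/4, -1/2]
R5 ← R5 − (1/2)·R1: [0, 1, -2]
R3 ← R3 − (5/8)·R2: [0, 0, 0]
R4 ← R4 − (1/8)·R2: [0, 0, 0]
R5 ← R5 − (1/2)·R2: [0, 0, 0]
Echelon form has 2 nonzero rows, so rank(M) = 2.

2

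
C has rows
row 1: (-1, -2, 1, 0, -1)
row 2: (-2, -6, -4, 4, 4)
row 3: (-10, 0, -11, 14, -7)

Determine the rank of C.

Row reduce to echelon form.
R2 ← R2 − (2)·R1: [0, -2, -6, 4, 6]
R3 ← R3 − (10)·R1: [0, 20, -21, 14, 3]
R3 ← R3 + (10)·R2: [0, 0, -81, 54, 63]
Echelon form has 3 nonzero rows, so rank(C) = 3.

3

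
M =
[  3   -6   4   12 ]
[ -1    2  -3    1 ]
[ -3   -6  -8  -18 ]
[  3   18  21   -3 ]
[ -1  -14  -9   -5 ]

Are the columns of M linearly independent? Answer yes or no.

Row reduce M to echelon form.
R2 ← R2 + (1/3)·R1: [0, 0, -5/3, 5]
R3 ← R3 + R1: [0, -12, -4, -6]
R4 ← R4 − R1: [0, 24, 17, -15]
R5 ← R5 + (1/3)·R1: [0, -16, -23/3, -1]
Swap R2 ↔ R3
R4 ← R4 + (2)·R2: [0, 0, 9, -27]
R5 ← R5 − (4/3)·R2: [0, 0, -7/3, 7]
R4 ← R4 + (27/5)·R3: [0, 0, 0, 0]
R5 ← R5 − (7/5)·R3: [0, 0, 0, 0]
3 pivots among 4 columns.
Only 3 < 4 pivot columns, so the columns are linearly dependent.

no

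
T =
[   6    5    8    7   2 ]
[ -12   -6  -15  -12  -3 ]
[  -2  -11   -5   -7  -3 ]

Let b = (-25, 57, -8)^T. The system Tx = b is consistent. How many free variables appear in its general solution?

3

Row reduce the augmented matrix [T | b].
R2 ← R2 + (2)·R1: [0, 4, 1, 2, 1, 7]
R3 ← R3 + (1/3)·R1: [0, -28/3, -7/3, -14/3, -7/3, -49/3]
R3 ← R3 + (7/3)·R2: [0, 0, 0, 0, 0, 0]
The echelon form has 2 nonzero rows, and every pivot lies in the first 5 columns, so rank(T) = rank([T|b]) = 2.
The system is consistent.
Free variables = (unknowns) − (rank) = 5 − 2 = 3.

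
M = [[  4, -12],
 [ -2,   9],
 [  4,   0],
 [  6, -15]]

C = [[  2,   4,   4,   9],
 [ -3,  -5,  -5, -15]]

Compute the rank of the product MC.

First compute MC:
[[ 44,  76,  76, 216],
 [-31, -53, -53, -153],
 [  8,  16,  16,  36],
 [ 57,  99,  99, 279]]
Now row reduce the product.
R2 ← R2 + (31/44)·R1: [0, 6/11, 6/11, -9/11]
R3 ← R3 − (2/11)·R1: [0, 24/11, 24/11, -36/11]
R4 ← R4 − (57/44)·R1: [0, 6/11, 6/11, -9/11]
R3 ← R3 − (4)·R2: [0, 0, 0, 0]
R4 ← R4 − R2: [0, 0, 0, 0]
2 nonzero rows, so rank(MC) = 2.

2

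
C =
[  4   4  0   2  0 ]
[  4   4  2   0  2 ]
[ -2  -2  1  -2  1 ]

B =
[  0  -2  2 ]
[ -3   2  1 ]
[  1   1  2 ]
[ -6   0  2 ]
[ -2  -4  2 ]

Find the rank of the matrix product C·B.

First compute CB:
[[-24,   0,  16],
 [-14,  -6,  20],
 [ 17,  -3,  -6]]
Now row reduce the product.
R2 ← R2 − (7/12)·R1: [0, -6, 32/3]
R3 ← R3 + (17/24)·R1: [0, -3, 16/3]
R3 ← R3 − (1/2)·R2: [0, 0, 0]
2 nonzero rows, so rank(CB) = 2.

2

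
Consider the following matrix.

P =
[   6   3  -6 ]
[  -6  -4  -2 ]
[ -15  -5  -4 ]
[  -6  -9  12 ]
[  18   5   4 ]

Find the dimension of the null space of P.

0

Row reduce to echelon form.
R2 ← R2 + R1: [0, -1, -8]
R3 ← R3 + (5/2)·R1: [0, 5/2, -19]
R4 ← R4 + R1: [0, -6, 6]
R5 ← R5 − (3)·R1: [0, -4, 22]
R3 ← R3 + (5/2)·R2: [0, 0, -39]
R4 ← R4 − (6)·R2: [0, 0, 54]
R5 ← R5 − (4)·R2: [0, 0, 54]
R4 ← R4 + (18/13)·R3: [0, 0, 0]
R5 ← R5 + (18/13)·R3: [0, 0, 0]
3 nonzero rows, so rank(P) = 3.
P has 3 columns; by rank–nullity, nullity = 3 − 3 = 0.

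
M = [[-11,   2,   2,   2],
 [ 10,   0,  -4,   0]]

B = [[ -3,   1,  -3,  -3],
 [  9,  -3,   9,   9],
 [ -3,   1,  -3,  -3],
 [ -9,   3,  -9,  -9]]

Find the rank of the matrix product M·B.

1

First compute MB:
[[ 27,  -9,  27,  27],
 [-18,   6, -18, -18]]
Now row reduce the product.
R2 ← R2 + (2/3)·R1: [0, 0, 0, 0]
1 nonzero row, so rank(MB) = 1.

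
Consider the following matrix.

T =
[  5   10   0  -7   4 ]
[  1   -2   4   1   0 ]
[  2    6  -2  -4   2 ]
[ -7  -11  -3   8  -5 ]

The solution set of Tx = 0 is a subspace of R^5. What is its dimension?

Row reduce to echelon form.
R2 ← R2 − (1/5)·R1: [0, -4, 4, 12/5, -4/5]
R3 ← R3 − (2/5)·R1: [0, 2, -2, -6/5, 2/5]
R4 ← R4 + (7/5)·R1: [0, 3, -3, -9/5, 3/5]
R3 ← R3 + (1/2)·R2: [0, 0, 0, 0, 0]
R4 ← R4 + (3/4)·R2: [0, 0, 0, 0, 0]
2 nonzero rows, so rank(T) = 2.
T has 5 columns; by rank–nullity, nullity = 5 − 2 = 3.

3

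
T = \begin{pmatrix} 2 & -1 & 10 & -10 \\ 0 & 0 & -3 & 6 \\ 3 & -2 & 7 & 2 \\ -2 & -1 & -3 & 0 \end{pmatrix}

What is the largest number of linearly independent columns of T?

3

Row reduce to echelon form.
R3 ← R3 − (3/2)·R1: [0, -1/2, -8, 17]
R4 ← R4 + R1: [0, -2, 7, -10]
Swap R2 ↔ R3
R4 ← R4 − (4)·R2: [0, 0, 39, -78]
R4 ← R4 + (13)·R3: [0, 0, 0, 0]
Echelon form has 3 nonzero rows, so rank(T) = 3.
The rank gives the maximum number of linearly independent columns: 3.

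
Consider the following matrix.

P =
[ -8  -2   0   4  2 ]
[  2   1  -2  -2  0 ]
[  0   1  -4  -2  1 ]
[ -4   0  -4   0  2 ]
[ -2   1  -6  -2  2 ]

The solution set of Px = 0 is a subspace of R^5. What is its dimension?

Row reduce to echelon form.
R2 ← R2 + (1/4)·R1: [0, 1/2, -2, -1, 1/2]
R4 ← R4 − (1/2)·R1: [0, 1, -4, -2, 1]
R5 ← R5 − (1/4)·R1: [0, 3/2, -6, -3, 3/2]
R3 ← R3 − (2)·R2: [0, 0, 0, 0, 0]
R4 ← R4 − (2)·R2: [0, 0, 0, 0, 0]
R5 ← R5 − (3)·R2: [0, 0, 0, 0, 0]
2 nonzero rows, so rank(P) = 2.
P has 5 columns; by rank–nullity, nullity = 5 − 2 = 3.

3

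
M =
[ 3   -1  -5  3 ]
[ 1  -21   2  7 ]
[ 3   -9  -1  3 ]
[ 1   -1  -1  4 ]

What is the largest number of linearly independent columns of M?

Row reduce to echelon form.
R2 ← R2 − (1/3)·R1: [0, -62/3, 11/3, 6]
R3 ← R3 − R1: [0, -8, 4, 0]
R4 ← R4 − (1/3)·R1: [0, -2/3, 2/3, 3]
R3 ← R3 − (12/31)·R2: [0, 0, 80/31, -72/31]
R4 ← R4 − (1/31)·R2: [0, 0, 17/31, 87/31]
R4 ← R4 − (17/80)·R3: [0, 0, 0, 33/10]
Echelon form has 4 nonzero rows, so rank(M) = 4.
The rank gives the maximum number of linearly independent columns: 4.

4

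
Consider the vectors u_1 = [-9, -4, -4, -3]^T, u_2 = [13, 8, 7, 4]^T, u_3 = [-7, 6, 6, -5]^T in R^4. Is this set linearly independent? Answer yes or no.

yes

Form the matrix with these vectors as rows and row reduce.
R2 ← R2 + (13/9)·R1: [0, 20/9, 11/9, -1/3]
R3 ← R3 − (7/9)·R1: [0, 82/9, 82/9, -8/3]
R3 ← R3 − (41/10)·R2: [0, 0, 41/10, -13/10]
3 nonzero rows, so the 3 vectors span a space of dimension 3.
Since 3 = 3, the vectors are linearly independent.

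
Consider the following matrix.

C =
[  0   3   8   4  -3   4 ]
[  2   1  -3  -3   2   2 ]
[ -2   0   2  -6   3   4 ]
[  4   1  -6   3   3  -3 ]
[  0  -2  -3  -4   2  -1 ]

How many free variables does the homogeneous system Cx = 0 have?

Row reduce to echelon form.
Swap R1 ↔ R2
R3 ← R3 + R1: [0, 1, -1, -9, 5, 6]
R4 ← R4 − (2)·R1: [0, -1, 0, 9, -1, -7]
R3 ← R3 − (1/3)·R2: [0, 0, -11/3, -31/3, 6, 14/3]
R4 ← R4 + (1/3)·R2: [0, 0, 8/3, 31/3, -2, -17/3]
R5 ← R5 + (2/3)·R2: [0, 0, 7/3, -4/3, 0, 5/3]
R4 ← R4 + (8/11)·R3: [0, 0, 0, 31/11, 26/11, -25/11]
R5 ← R5 + (7/11)·R3: [0, 0, 0, -87/11, 42/11, 51/11]
R5 ← R5 + (87/31)·R4: [0, 0, 0, 0, 324/31, -54/31]
5 nonzero rows, so rank(C) = 5.
C has 6 columns; by rank–nullity, nullity = 6 − 5 = 1.

1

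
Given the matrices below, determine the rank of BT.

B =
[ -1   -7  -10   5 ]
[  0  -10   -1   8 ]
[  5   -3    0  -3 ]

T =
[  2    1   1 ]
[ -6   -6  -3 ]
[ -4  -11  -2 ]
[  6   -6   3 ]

2

First compute BT:
[[110, 121,  55],
 [112,  23,  56],
 [ 10,  41,   5]]
Now row reduce the product.
R2 ← R2 − (56/55)·R1: [0, -501/5, 0]
R3 ← R3 − (1/11)·R1: [0, 30, 0]
R3 ← R3 + (50/167)·R2: [0, 0, 0]
2 nonzero rows, so rank(BT) = 2.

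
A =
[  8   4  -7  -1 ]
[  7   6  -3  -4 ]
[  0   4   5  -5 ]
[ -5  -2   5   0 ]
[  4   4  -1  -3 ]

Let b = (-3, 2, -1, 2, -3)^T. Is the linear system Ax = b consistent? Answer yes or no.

no

Row reduce the augmented matrix [A | b].
R2 ← R2 − (7/8)·R1: [0, 5/2, 25/8, -25/8, 37/8]
R4 ← R4 + (5/8)·R1: [0, 1/2, 5/8, -5/8, 1/8]
R5 ← R5 − (1/2)·R1: [0, 2, 5/2, -5/2, -3/2]
R3 ← R3 − (8/5)·R2: [0, 0, 0, 0, -42/5]
R4 ← R4 − (1/5)·R2: [0, 0, 0, 0, -4/5]
R5 ← R5 − (4/5)·R2: [0, 0, 0, 0, -26/5]
R4 ← R4 − (2/21)·R3: [0, 0, 0, 0, 0]
R5 ← R5 − (13/21)·R3: [0, 0, 0, 0, 0]
The echelon form has 3 nonzero rows; the last pivot sits in the augmented column, so rank(A) = 2 but rank([A|b]) = 3.
Since the ranks differ, the system is inconsistent.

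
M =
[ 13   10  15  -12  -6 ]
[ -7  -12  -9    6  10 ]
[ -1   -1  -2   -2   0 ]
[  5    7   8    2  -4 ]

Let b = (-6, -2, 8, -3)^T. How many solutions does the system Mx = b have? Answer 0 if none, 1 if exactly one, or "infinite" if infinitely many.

0

Row reduce the augmented matrix [M | b].
R2 ← R2 + (7/13)·R1: [0, -86/13, -12/13, -6/13, 88/13, -68/13]
R3 ← R3 + (1/13)·R1: [0, -3/13, -11/13, -38/13, -6/13, 98/13]
R4 ← R4 − (5/13)·R1: [0, 41/13, 29/13, 86/13, -22/13, -9/13]
R3 ← R3 − (3/86)·R2: [0, 0, -35/43, -125/43, -30/43, 332/43]
R4 ← R4 + (41/86)·R2: [0, 0, 77/43, 275/43, 66/43, -137/43]
R4 ← R4 + (11/5)·R3: [0, 0, 0, 0, 0, 69/5]
The echelon form has 4 nonzero rows; the last pivot sits in the augmented column, so rank(M) = 3 but rank([M|b]) = 4.
Since the ranks differ, the system is inconsistent.
It has no solutions.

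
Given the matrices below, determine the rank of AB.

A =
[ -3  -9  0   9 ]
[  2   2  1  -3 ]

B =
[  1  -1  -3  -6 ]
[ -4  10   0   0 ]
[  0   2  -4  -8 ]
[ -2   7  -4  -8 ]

First compute AB:
[[ 15, -24, -27, -54],
 [  0,  -1,   2,   4]]
Now row reduce the product.
2 nonzero rows, so rank(AB) = 2.

2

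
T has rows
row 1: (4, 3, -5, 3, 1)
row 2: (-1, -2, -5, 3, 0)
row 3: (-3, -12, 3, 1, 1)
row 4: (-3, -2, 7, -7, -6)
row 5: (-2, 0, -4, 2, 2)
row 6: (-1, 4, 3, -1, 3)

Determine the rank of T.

Row reduce to echelon form.
R2 ← R2 + (1/4)·R1: [0, -5/4, -25/4, 15/4, 1/4]
R3 ← R3 + (3/4)·R1: [0, -39/4, -3/4, 13/4, 7/4]
R4 ← R4 + (3/4)·R1: [0, 1/4, 13/4, -19/4, -21/4]
R5 ← R5 + (1/2)·R1: [0, 3/2, -13/2, 7/2, 5/2]
R6 ← R6 + (1/4)·R1: [0, 19/4, 7/4, -1/4, 13/4]
R3 ← R3 − (39/5)·R2: [0, 0, 48, -26, -1/5]
R4 ← R4 + (1/5)·R2: [0, 0, 2, -4, -26/5]
R5 ← R5 + (6/5)·R2: [0, 0, -14, 8, 14/5]
R6 ← R6 + (19/5)·R2: [0, 0, -22, 14, 21/5]
R4 ← R4 − (1/24)·R3: [0, 0, 0, -35/12, -623/120]
R5 ← R5 + (7/24)·R3: [0, 0, 0, 5/12, 329/120]
R6 ← R6 + (11/24)·R3: [0, 0, 0, 25/12, 493/120]
R5 ← R5 + (1/7)·R4: [0, 0, 0, 0, 2]
R6 ← R6 + (5/7)·R4: [0, 0, 0, 0, 2/5]
R6 ← R6 − (1/5)·R5: [0, 0, 0, 0, 0]
Echelon form has 5 nonzero rows, so rank(T) = 5.

5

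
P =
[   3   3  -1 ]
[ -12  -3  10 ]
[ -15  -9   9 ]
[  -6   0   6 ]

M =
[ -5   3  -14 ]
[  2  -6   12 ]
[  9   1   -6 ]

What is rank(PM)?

2

First compute PM:
[[-18, -10,   0],
 [144,  -8,  72],
 [138,  18,  48],
 [ 84, -12,  48]]
Now row reduce the product.
R2 ← R2 + (8)·R1: [0, -88, 72]
R3 ← R3 + (23/3)·R1: [0, -176/3, 48]
R4 ← R4 + (14/3)·R1: [0, -176/3, 48]
R3 ← R3 − (2/3)·R2: [0, 0, 0]
R4 ← R4 − (2/3)·R2: [0, 0, 0]
2 nonzero rows, so rank(PM) = 2.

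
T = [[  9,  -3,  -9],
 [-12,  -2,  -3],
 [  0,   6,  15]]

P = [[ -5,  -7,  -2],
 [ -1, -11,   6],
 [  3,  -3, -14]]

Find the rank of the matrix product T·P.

2

First compute TP:
[[-69,  -3,  90],
 [ 53, 115,  54],
 [ 39, -111, -174]]
Now row reduce the product.
R2 ← R2 + (53/69)·R1: [0, 2592/23, 2832/23]
R3 ← R3 + (13/23)·R1: [0, -2592/23, -2832/23]
R3 ← R3 + R2: [0, 0, 0]
2 nonzero rows, so rank(TP) = 2.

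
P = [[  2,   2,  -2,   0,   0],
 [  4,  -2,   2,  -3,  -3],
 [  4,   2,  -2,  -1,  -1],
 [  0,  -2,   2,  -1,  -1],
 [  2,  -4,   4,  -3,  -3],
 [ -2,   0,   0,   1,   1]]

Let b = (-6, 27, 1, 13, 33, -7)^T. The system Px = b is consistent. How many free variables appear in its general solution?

3

Row reduce the augmented matrix [P | b].
R2 ← R2 − (2)·R1: [0, -6, 6, -3, -3, 39]
R3 ← R3 − (2)·R1: [0, -2, 2, -1, -1, 13]
R5 ← R5 − R1: [0, -6, 6, -3, -3, 39]
R6 ← R6 + R1: [0, 2, -2, 1, 1, -13]
R3 ← R3 − (1/3)·R2: [0, 0, 0, 0, 0, 0]
R4 ← R4 − (1/3)·R2: [0, 0, 0, 0, 0, 0]
R5 ← R5 − R2: [0, 0, 0, 0, 0, 0]
R6 ← R6 + (1/3)·R2: [0, 0, 0, 0, 0, 0]
The echelon form has 2 nonzero rows, and every pivot lies in the first 5 columns, so rank(P) = rank([P|b]) = 2.
The system is consistent.
Free variables = (unknowns) − (rank) = 5 − 2 = 3.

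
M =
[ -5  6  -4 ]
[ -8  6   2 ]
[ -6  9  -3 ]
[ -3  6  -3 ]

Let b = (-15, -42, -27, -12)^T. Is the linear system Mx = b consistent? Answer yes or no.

yes

Row reduce the augmented matrix [M | b].
R2 ← R2 − (8/5)·R1: [0, -18/5, 42/5, -18]
R3 ← R3 − (6/5)·R1: [0, 9/5, 9/5, -9]
R4 ← R4 − (3/5)·R1: [0, 12/5, -3/5, -3]
R3 ← R3 + (1/2)·R2: [0, 0, 6, -18]
R4 ← R4 + (2/3)·R2: [0, 0, 5, -15]
R4 ← R4 − (5/6)·R3: [0, 0, 0, 0]
The echelon form has 3 nonzero rows, and every pivot lies in the first 3 columns, so rank(M) = rank([M|b]) = 3.
The system is consistent.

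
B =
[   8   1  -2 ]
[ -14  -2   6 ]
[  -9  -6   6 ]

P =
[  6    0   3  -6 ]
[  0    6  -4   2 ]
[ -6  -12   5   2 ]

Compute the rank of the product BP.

2

First compute BP:
[[ 60,  30,  10, -50],
 [-120, -84,  -4,  92],
 [-90, -108,  27,  54]]
Now row reduce the product.
R2 ← R2 + (2)·R1: [0, -24, 16, -8]
R3 ← R3 + (3/2)·R1: [0, -63, 42, -21]
R3 ← R3 − (21/8)·R2: [0, 0, 0, 0]
2 nonzero rows, so rank(BP) = 2.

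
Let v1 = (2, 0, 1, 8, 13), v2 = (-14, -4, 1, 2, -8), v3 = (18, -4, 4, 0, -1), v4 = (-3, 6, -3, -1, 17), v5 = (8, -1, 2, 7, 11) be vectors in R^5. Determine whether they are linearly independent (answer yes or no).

no

Form the matrix with these vectors as rows and row reduce.
R2 ← R2 + (7)·R1: [0, -4, 8, 58, 83]
R3 ← R3 − (9)·R1: [0, -4, -5, -72, -118]
R4 ← R4 + (3/2)·R1: [0, 6, -3/2, 11, 73/2]
R5 ← R5 − (4)·R1: [0, -1, -2, -25, -41]
R3 ← R3 − R2: [0, 0, -13, -130, -201]
R4 ← R4 + (3/2)·R2: [0, 0, 21/2, 98, 161]
R5 ← R5 − (1/4)·R2: [0, 0, -4, -79/2, -247/4]
R4 ← R4 + (21/26)·R3: [0, 0, 0, -7, -35/26]
R5 ← R5 − (4/13)·R3: [0, 0, 0, 1/2, 5/52]
R5 ← R5 + (1/14)·R4: [0, 0, 0, 0, 0]
4 nonzero rows, so the 5 vectors span a space of dimension 4.
Since 4 < 5, the vectors are linearly dependent.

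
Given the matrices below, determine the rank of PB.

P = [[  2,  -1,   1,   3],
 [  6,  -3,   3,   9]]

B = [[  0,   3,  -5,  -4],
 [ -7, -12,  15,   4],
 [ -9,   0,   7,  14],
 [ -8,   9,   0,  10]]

First compute PB:
[[-26,  45, -18,  32],
 [-78, 135, -54,  96]]
Now row reduce the product.
R2 ← R2 − (3)·R1: [0, 0, 0, 0]
1 nonzero row, so rank(PB) = 1.

1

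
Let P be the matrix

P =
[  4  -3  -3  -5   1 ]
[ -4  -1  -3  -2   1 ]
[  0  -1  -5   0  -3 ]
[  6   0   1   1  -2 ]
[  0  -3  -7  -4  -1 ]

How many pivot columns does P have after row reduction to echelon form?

Row reduce to echelon form.
R2 ← R2 + R1: [0, -4, -6, -7, 2]
R4 ← R4 − (3/2)·R1: [0, 9/2, 11/2, 17/2, -7/2]
R3 ← R3 − (1/4)·R2: [0, 0, -7/2, 7/4, -7/2]
R4 ← R4 + (9/8)·R2: [0, 0, -5/4, 5/8, -5/4]
R5 ← R5 − (3/4)·R2: [0, 0, -5/2, 5/4, -5/2]
R4 ← R4 − (5/14)·R3: [0, 0, 0, 0, 0]
R5 ← R5 − (5/7)·R3: [0, 0, 0, 0, 0]
Echelon form has 3 nonzero rows, so rank(P) = 3.
Each nonzero row contributes one pivot column: 3 pivot columns.

3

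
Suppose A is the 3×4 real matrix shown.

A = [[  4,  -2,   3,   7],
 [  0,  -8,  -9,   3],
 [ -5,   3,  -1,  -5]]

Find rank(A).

3

Row reduce to echelon form.
R3 ← R3 + (5/4)·R1: [0, 1/2, 11/4, 15/4]
R3 ← R3 + (1/16)·R2: [0, 0, 35/16, 63/16]
Echelon form has 3 nonzero rows, so rank(A) = 3.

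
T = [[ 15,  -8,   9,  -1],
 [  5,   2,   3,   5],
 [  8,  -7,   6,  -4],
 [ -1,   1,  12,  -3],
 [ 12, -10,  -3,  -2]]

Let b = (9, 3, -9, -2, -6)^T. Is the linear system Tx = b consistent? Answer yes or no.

Row reduce the augmented matrix [T | b].
R2 ← R2 − (1/3)·R1: [0, 14/3, 0, 16/3, 0]
R3 ← R3 − (8/15)·R1: [0, -41/15, 6/5, -52/15, -69/5]
R4 ← R4 + (1/15)·R1: [0, 7/15, 63/5, -46/15, -7/5]
R5 ← R5 − (4/5)·R1: [0, -18/5, -51/5, -6/5, -66/5]
R3 ← R3 + (41/70)·R2: [0, 0, 6/5, -12/35, -69/5]
R4 ← R4 − (1/10)·R2: [0, 0, 63/5, -18/5, -7/5]
R5 ← R5 + (27/35)·R2: [0, 0, -51/5, 102/35, -66/5]
R4 ← R4 − (21/2)·R3: [0, 0, 0, 0, 287/2]
R5 ← R5 + (17/2)·R3: [0, 0, 0, 0, -261/2]
R5 ← R5 + (261/287)·R4: [0, 0, 0, 0, 0]
The echelon form has 4 nonzero rows; the last pivot sits in the augmented column, so rank(T) = 3 but rank([T|b]) = 4.
Since the ranks differ, the system is inconsistent.

no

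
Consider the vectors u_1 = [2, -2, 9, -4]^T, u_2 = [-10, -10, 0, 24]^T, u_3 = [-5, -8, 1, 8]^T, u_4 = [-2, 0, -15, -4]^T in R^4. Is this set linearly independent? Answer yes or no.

Form the matrix with these vectors as rows and row reduce.
R2 ← R2 + (5)·R1: [0, -20, 45, 4]
R3 ← R3 + (5/2)·R1: [0, -13, 47/2, -2]
R4 ← R4 + R1: [0, -2, -6, -8]
R3 ← R3 − (13/20)·R2: [0, 0, -23/4, -23/5]
R4 ← R4 − (1/10)·R2: [0, 0, -21/2, -42/5]
R4 ← R4 − (42/23)·R3: [0, 0, 0, 0]
3 nonzero rows, so the 4 vectors span a space of dimension 3.
Since 3 < 4, the vectors are linearly dependent.

no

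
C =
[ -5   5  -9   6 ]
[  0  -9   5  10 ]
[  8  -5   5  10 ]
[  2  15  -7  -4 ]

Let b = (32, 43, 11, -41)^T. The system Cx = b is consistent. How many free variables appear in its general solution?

Row reduce the augmented matrix [C | b].
R3 ← R3 + (8/5)·R1: [0, 3, -47/5, 98/5, 311/5]
R4 ← R4 + (2/5)·R1: [0, 17, -53/5, -8/5, -141/5]
R3 ← R3 + (1/3)·R2: [0, 0, -116/15, 344/15, 1148/15]
R4 ← R4 + (17/9)·R2: [0, 0, -52/45, 778/45, 2386/45]
R4 ← R4 − (13/87)·R3: [0, 0, 0, 402/29, 1206/29]
The echelon form has 4 nonzero rows, and every pivot lies in the first 4 columns, so rank(C) = rank([C|b]) = 4.
The system is consistent.
Free variables = (unknowns) − (rank) = 4 − 4 = 0.

0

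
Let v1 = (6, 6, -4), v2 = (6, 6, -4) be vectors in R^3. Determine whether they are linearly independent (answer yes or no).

no

Form the matrix with these vectors as rows and row reduce.
R2 ← R2 − R1: [0, 0, 0]
1 nonzero row, so the 2 vectors span a space of dimension 1.
Since 1 < 2, the vectors are linearly dependent.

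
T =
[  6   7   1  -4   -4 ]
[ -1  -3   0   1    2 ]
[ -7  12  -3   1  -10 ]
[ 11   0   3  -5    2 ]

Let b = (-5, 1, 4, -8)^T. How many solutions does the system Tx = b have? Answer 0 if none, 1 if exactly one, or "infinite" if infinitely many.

infinite

Row reduce the augmented matrix [T | b].
R2 ← R2 + (1/6)·R1: [0, -11/6, 1/6, 1/3, 4/3, 1/6]
R3 ← R3 + (7/6)·R1: [0, 121/6, -11/6, -11/3, -44/3, -11/6]
R4 ← R4 − (11/6)·R1: [0, -77/6, 7/6, 7/3, 28/3, 7/6]
R3 ← R3 + (11)·R2: [0, 0, 0, 0, 0, 0]
R4 ← R4 − (7)·R2: [0, 0, 0, 0, 0, 0]
The echelon form has 2 nonzero rows, and every pivot lies in the first 5 columns, so rank(T) = rank([T|b]) = 2.
The system is consistent.
rank = 2 < 5 unknowns, so there are infinitely many solutions.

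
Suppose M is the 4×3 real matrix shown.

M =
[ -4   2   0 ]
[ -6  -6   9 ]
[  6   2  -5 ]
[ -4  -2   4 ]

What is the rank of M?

2

Row reduce to echelon form.
R2 ← R2 − (3/2)·R1: [0, -9, 9]
R3 ← R3 + (3/2)·R1: [0, 5, -5]
R4 ← R4 − R1: [0, -4, 4]
R3 ← R3 + (5/9)·R2: [0, 0, 0]
R4 ← R4 − (4/9)·R2: [0, 0, 0]
Echelon form has 2 nonzero rows, so rank(M) = 2.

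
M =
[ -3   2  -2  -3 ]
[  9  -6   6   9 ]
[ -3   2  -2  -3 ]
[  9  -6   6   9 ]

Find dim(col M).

1

Row reduce to echelon form.
R2 ← R2 + (3)·R1: [0, 0, 0, 0]
R3 ← R3 − R1: [0, 0, 0, 0]
R4 ← R4 + (3)·R1: [0, 0, 0, 0]
Echelon form has 1 nonzero row, so rank(M) = 1.
The column space has dimension equal to the rank: 1.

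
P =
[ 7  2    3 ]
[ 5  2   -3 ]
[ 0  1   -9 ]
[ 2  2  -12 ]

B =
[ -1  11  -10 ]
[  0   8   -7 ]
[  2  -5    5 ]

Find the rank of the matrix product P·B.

First compute PB:
[[ -1,  78, -69],
 [-11,  86, -79],
 [-18,  53, -52],
 [-26,  98, -94]]
Now row reduce the product.
R2 ← R2 − (11)·R1: [0, -772, 680]
R3 ← R3 − (18)·R1: [0, -1351, 1190]
R4 ← R4 − (26)·R1: [0, -1930, 1700]
R3 ← R3 − (7/4)·R2: [0, 0, 0]
R4 ← R4 − (5/2)·R2: [0, 0, 0]
2 nonzero rows, so rank(PB) = 2.

2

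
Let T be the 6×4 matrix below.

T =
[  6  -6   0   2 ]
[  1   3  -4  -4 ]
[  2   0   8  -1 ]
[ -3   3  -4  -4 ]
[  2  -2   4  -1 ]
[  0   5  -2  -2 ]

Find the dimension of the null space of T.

0

Row reduce to echelon form.
R2 ← R2 − (1/6)·R1: [0, 4, -4, -13/3]
R3 ← R3 − (1/3)·R1: [0, 2, 8, -5/3]
R4 ← R4 + (1/2)·R1: [0, 0, -4, -3]
R5 ← R5 − (1/3)·R1: [0, 0, 4, -5/3]
R3 ← R3 − (1/2)·R2: [0, 0, 10, 1/2]
R6 ← R6 − (5/4)·R2: [0, 0, 3, 41/12]
R4 ← R4 + (2/5)·R3: [0, 0, 0, -14/5]
R5 ← R5 − (2/5)·R3: [0, 0, 0, -28/15]
R6 ← R6 − (3/10)·R3: [0, 0, 0, 49/15]
R5 ← R5 − (2/3)·R4: [0, 0, 0, 0]
R6 ← R6 + (7/6)·R4: [0, 0, 0, 0]
4 nonzero rows, so rank(T) = 4.
T has 4 columns; by rank–nullity, nullity = 4 − 4 = 0.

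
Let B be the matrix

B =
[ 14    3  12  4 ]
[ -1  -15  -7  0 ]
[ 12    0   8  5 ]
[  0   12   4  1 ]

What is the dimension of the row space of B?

Row reduce to echelon form.
R2 ← R2 + (1/14)·R1: [0, -207/14, -43/7, 2/7]
R3 ← R3 − (6/7)·R1: [0, -18/7, -16/7, 11/7]
R3 ← R3 − (4/23)·R2: [0, 0, -28/23, 35/23]
R4 ← R4 + (56/69)·R2: [0, 0, -68/69, 85/69]
R4 ← R4 − (17/21)·R3: [0, 0, 0, 0]
Echelon form has 3 nonzero rows, so rank(B) = 3.
The row space has dimension equal to the rank: 3.

3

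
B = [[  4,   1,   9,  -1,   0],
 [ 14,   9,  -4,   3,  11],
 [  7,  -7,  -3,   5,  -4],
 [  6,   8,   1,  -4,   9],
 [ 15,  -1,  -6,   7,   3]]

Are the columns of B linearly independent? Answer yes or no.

Row reduce B to echelon form.
R2 ← R2 − (7/2)·R1: [0, 11/2, -71/2, 13/2, 11]
R3 ← R3 − (7/4)·R1: [0, -35/4, -75/4, 27/4, -4]
R4 ← R4 − (3/2)·R1: [0, 13/2, -25/2, -5/2, 9]
R5 ← R5 − (15/4)·R1: [0, -19/4, -159/4, 43/4, 3]
R3 ← R3 + (35/22)·R2: [0, 0, -1655/22, 188/11, 27/2]
R4 ← R4 − (13/11)·R2: [0, 0, 324/11, -112/11, -4]
R5 ← R5 + (19/22)·R2: [0, 0, -1549/22, 180/11, 25/2]
R4 ← R4 + (648/1655)·R3: [0, 0, 0, -5776/1655, 2128/1655]
R5 ← R5 − (1549/1655)·R3: [0, 0, 0, 608/1655, -224/1655]
R5 ← R5 + (2/19)·R4: [0, 0, 0, 0, 0]
4 pivots among 5 columns.
Only 4 < 5 pivot columns, so the columns are linearly dependent.

no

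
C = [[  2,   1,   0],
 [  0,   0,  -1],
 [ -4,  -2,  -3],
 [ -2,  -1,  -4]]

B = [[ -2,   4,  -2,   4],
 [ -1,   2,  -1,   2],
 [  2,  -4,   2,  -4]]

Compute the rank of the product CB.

1

First compute CB:
[[ -5,  10,  -5,  10],
 [ -2,   4,  -2,   4],
 [  4,  -8,   4,  -8],
 [ -3,   6,  -3,   6]]
Now row reduce the product.
R2 ← R2 − (2/5)·R1: [0, 0, 0, 0]
R3 ← R3 + (4/5)·R1: [0, 0, 0, 0]
R4 ← R4 − (3/5)·R1: [0, 0, 0, 0]
1 nonzero row, so rank(CB) = 1.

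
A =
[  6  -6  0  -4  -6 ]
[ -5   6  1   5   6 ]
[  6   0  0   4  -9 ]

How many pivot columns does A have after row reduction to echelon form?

3

Row reduce to echelon form.
R2 ← R2 + (5/6)·R1: [0, 1, 1, 5/3, 1]
R3 ← R3 − R1: [0, 6, 0, 8, -3]
R3 ← R3 − (6)·R2: [0, 0, -6, -2, -9]
Echelon form has 3 nonzero rows, so rank(A) = 3.
Each nonzero row contributes one pivot column: 3 pivot columns.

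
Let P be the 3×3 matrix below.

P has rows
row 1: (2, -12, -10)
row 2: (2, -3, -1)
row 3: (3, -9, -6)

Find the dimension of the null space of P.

Row reduce to echelon form.
R2 ← R2 − R1: [0, 9, 9]
R3 ← R3 − (3/2)·R1: [0, 9, 9]
R3 ← R3 − R2: [0, 0, 0]
2 nonzero rows, so rank(P) = 2.
P has 3 columns; by rank–nullity, nullity = 3 − 2 = 1.

1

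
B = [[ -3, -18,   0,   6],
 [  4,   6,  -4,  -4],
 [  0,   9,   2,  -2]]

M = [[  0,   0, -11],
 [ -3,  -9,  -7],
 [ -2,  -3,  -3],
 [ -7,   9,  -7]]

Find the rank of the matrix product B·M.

2

First compute BM:
[[ 12, 216, 117],
 [ 18, -78, -46],
 [-17, -105, -55]]
Now row reduce the product.
R2 ← R2 − (3/2)·R1: [0, -402, -443/2]
R3 ← R3 + (17/12)·R1: [0, 201, 443/4]
R3 ← R3 + (1/2)·R2: [0, 0, 0]
2 nonzero rows, so rank(BM) = 2.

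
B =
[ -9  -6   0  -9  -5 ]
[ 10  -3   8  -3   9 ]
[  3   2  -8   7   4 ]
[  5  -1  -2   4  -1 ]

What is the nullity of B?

Row reduce to echelon form.
R2 ← R2 + (10/9)·R1: [0, -29/3, 8, -13, 31/9]
R3 ← R3 + (1/3)·R1: [0, 0, -8, 4, 7/3]
R4 ← R4 + (5/9)·R1: [0, -13/3, -2, -1, -34/9]
R4 ← R4 − (13/29)·R2: [0, 0, -162/29, 140/29, -463/87]
R4 ← R4 − (81/116)·R3: [0, 0, 0, 59/29, -2419/348]
4 nonzero rows, so rank(B) = 4.
B has 5 columns; by rank–nullity, nullity = 5 − 4 = 1.

1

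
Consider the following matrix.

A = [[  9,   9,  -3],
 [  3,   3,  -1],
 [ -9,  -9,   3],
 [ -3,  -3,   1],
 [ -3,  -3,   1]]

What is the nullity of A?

Row reduce to echelon form.
R2 ← R2 − (1/3)·R1: [0, 0, 0]
R3 ← R3 + R1: [0, 0, 0]
R4 ← R4 + (1/3)·R1: [0, 0, 0]
R5 ← R5 + (1/3)·R1: [0, 0, 0]
1 nonzero row, so rank(A) = 1.
A has 3 columns; by rank–nullity, nullity = 3 − 1 = 2.

2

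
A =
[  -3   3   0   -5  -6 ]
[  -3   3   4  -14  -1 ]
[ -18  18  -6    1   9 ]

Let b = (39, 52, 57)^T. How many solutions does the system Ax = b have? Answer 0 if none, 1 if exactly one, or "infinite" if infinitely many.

infinite

Row reduce the augmented matrix [A | b].
R2 ← R2 − R1: [0, 0, 4, -9, 5, 13]
R3 ← R3 − (6)·R1: [0, 0, -6, 31, 45, -177]
R3 ← R3 + (3/2)·R2: [0, 0, 0, 35/2, 105/2, -315/2]
The echelon form has 3 nonzero rows, and every pivot lies in the first 5 columns, so rank(A) = rank([A|b]) = 3.
The system is consistent.
rank = 3 < 5 unknowns, so there are infinitely many solutions.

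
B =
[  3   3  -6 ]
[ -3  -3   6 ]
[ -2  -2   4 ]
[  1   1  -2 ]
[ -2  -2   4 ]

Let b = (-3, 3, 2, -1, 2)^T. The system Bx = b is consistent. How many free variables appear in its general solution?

Row reduce the augmented matrix [B | b].
R2 ← R2 + R1: [0, 0, 0, 0]
R3 ← R3 + (2/3)·R1: [0, 0, 0, 0]
R4 ← R4 − (1/3)·R1: [0, 0, 0, 0]
R5 ← R5 + (2/3)·R1: [0, 0, 0, 0]
The echelon form has 1 nonzero rows, and every pivot lies in the first 3 columns, so rank(B) = rank([B|b]) = 1.
The system is consistent.
Free variables = (unknowns) − (rank) = 3 − 1 = 2.

2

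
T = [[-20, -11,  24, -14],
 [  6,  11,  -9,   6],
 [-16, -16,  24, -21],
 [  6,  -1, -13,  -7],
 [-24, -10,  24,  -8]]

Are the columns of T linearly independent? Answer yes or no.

Row reduce T to echelon form.
R2 ← R2 + (3/10)·R1: [0, 77/10, -9/5, 9/5]
R3 ← R3 − (4/5)·R1: [0, -36/5, 24/5, -49/5]
R4 ← R4 + (3/10)·R1: [0, -43/10, -29/5, -56/5]
R5 ← R5 − (6/5)·R1: [0, 16/5, -24/5, 44/5]
R3 ← R3 + (72/77)·R2: [0, 0, 240/77, -625/77]
R4 ← R4 + (43/77)·R2: [0, 0, -524/77, -785/77]
R5 ← R5 − (32/77)·R2: [0, 0, -312/77, 620/77]
R4 ← R4 + (131/60)·R3: [0, 0, 0, -335/12]
R5 ← R5 + (13/10)·R3: [0, 0, 0, -5/2]
R5 ← R5 − (6/67)·R4: [0, 0, 0, 0]
4 pivots among 4 columns.
Every column is a pivot column, so the columns are linearly independent.

yes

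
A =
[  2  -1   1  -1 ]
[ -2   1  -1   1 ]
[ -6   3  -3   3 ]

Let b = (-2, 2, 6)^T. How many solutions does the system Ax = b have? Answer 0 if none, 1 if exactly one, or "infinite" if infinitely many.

infinite

Row reduce the augmented matrix [A | b].
R2 ← R2 + R1: [0, 0, 0, 0, 0]
R3 ← R3 + (3)·R1: [0, 0, 0, 0, 0]
The echelon form has 1 nonzero rows, and every pivot lies in the first 4 columns, so rank(A) = rank([A|b]) = 1.
The system is consistent.
rank = 1 < 4 unknowns, so there are infinitely many solutions.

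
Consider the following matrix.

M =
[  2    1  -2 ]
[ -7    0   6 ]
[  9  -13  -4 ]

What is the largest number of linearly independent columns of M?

Row reduce to echelon form.
R2 ← R2 + (7/2)·R1: [0, 7/2, -1]
R3 ← R3 − (9/2)·R1: [0, -35/2, 5]
R3 ← R3 + (5)·R2: [0, 0, 0]
Echelon form has 2 nonzero rows, so rank(M) = 2.
The rank gives the maximum number of linearly independent columns: 2.

2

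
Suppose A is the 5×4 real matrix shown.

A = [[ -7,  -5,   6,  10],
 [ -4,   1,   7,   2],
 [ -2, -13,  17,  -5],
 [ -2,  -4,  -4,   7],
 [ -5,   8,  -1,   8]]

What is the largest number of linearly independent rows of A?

4

Row reduce to echelon form.
R2 ← R2 − (4/7)·R1: [0, 27/7, 25/7, -26/7]
R3 ← R3 − (2/7)·R1: [0, -81/7, 107/7, -55/7]
R4 ← R4 − (2/7)·R1: [0, -18/7, -40/7, 29/7]
R5 ← R5 − (5/7)·R1: [0, 81/7, -37/7, 6/7]
R3 ← R3 + (3)·R2: [0, 0, 26, -19]
R4 ← R4 + (2/3)·R2: [0, 0, -10/3, 5/3]
R5 ← R5 − (3)·R2: [0, 0, -16, 12]
R4 ← R4 + (5/39)·R3: [0, 0, 0, -10/13]
R5 ← R5 + (8/13)·R3: [0, 0, 0, 4/13]
R5 ← R5 + (2/5)·R4: [0, 0, 0, 0]
Echelon form has 4 nonzero rows, so rank(A) = 4.
The rank gives the maximum number of linearly independent rows: 4.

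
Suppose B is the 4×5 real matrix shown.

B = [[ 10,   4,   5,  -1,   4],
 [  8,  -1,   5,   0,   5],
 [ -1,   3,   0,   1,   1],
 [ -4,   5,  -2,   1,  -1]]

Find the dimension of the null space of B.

Row reduce to echelon form.
R2 ← R2 − (4/5)·R1: [0, -21/5, 1, 4/5, 9/5]
R3 ← R3 + (1/10)·R1: [0, 17/5, 1/2, 9/10, 7/5]
R4 ← R4 + (2/5)·R1: [0, 33/5, 0, 3/5, 3/5]
R3 ← R3 + (17/21)·R2: [0, 0, 55/42, 65/42, 20/7]
R4 ← R4 + (11/7)·R2: [0, 0, 11/7, 13/7, 24/7]
R4 ← R4 − (6/5)·R3: [0, 0, 0, 0, 0]
3 nonzero rows, so rank(B) = 3.
B has 5 columns; by rank–nullity, nullity = 5 − 3 = 2.

2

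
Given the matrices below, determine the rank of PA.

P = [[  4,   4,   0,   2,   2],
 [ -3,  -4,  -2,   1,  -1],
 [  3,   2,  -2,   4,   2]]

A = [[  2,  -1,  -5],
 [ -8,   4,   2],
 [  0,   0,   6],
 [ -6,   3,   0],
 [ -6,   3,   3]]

First compute PA:
[[-48,  24,  -6],
 [ 26, -13,  -8],
 [-46,  23, -17]]
Now row reduce the product.
R2 ← R2 + (13/24)·R1: [0, 0, -45/4]
R3 ← R3 − (23/24)·R1: [0, 0, -45/4]
R3 ← R3 − R2: [0, 0, 0]
2 nonzero rows, so rank(PA) = 2.

2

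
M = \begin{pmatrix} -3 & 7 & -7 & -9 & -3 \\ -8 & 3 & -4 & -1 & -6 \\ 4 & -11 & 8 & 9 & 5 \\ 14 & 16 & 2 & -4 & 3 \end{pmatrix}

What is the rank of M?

4

Row reduce to echelon form.
R2 ← R2 − (8/3)·R1: [0, -47/3, 44/3, 23, 2]
R3 ← R3 + (4/3)·R1: [0, -5/3, -4/3, -3, 1]
R4 ← R4 + (14/3)·R1: [0, 146/3, -92/3, -46, -11]
R3 ← R3 − (5/47)·R2: [0, 0, -136/47, -256/47, 37/47]
R4 ← R4 + (146/47)·R2: [0, 0, 700/47, 1196/47, -225/47]
R4 ← R4 + (175/34)·R3: [0, 0, 0, -44/17, -25/34]
Echelon form has 4 nonzero rows, so rank(M) = 4.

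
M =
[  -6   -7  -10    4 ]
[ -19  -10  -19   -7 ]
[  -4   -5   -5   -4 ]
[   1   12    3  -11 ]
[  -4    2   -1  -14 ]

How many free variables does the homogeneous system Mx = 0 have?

0

Row reduce to echelon form.
R2 ← R2 − (19/6)·R1: [0, 73/6, 38/3, -59/3]
R3 ← R3 − (2/3)·R1: [0, -1/3, 5/3, -20/3]
R4 ← R4 + (1/6)·R1: [0, 65/6, 4/3, -31/3]
R5 ← R5 − (2/3)·R1: [0, 20/3, 17/3, -50/3]
R3 ← R3 + (2/73)·R2: [0, 0, 147/73, -526/73]
R4 ← R4 − (65/73)·R2: [0, 0, -726/73, 524/73]
R5 ← R5 − (40/73)·R2: [0, 0, -93/73, -430/73]
R4 ← R4 + (242/49)·R3: [0, 0, 0, -1392/49]
R5 ← R5 + (31/49)·R3: [0, 0, 0, -512/49]
R5 ← R5 − (32/87)·R4: [0, 0, 0, 0]
4 nonzero rows, so rank(M) = 4.
M has 4 columns; by rank–nullity, nullity = 4 − 4 = 0.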